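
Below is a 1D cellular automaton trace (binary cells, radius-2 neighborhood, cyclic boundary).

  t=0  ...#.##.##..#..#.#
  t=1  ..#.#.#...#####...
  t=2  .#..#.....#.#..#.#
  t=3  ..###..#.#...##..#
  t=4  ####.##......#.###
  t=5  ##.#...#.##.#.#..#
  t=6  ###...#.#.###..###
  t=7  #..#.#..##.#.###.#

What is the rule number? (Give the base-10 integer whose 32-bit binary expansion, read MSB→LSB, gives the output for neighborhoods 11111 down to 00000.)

2804706005

  #####|#  b31=1 t=1,i=12
  ####.|.  b30=0 t=1,i=13
  ###.#|#  b29=1 t=4,i=3
  ###..|.  b28=0 t=1,i=14
  ##.##|.  b27=0 t=0,i=7
  ##.#.|#  b26=1 t=5,i=2
  ##..#|#  b25=1 t=0,i=10
  ##...|#  b24=1 t=1,i=15
  #.###|.  b23=0 t=4,i=15
  #.##.|.  b22=0 t=0,i=5
  #.#.#|#  b21=1 t=1,i=4
  #.#..|.  b20=0 t=0,i=17
  #..##|#  b19=1 t=3,i=1
  #..#.|#  b18=1 t=0,i=11
  #...#|.  b17=0 t=0,i=1
  #....|.  b16=0 t=1,i=16
  .####|.  b15=0 t=1,i=11
  .###.|#  b14=1 t=3,i=3
  .##.#|#  b13=1 t=0,i=6
  .##..|.  b12=0 t=0,i=9
  .#.##|#  b11=1 t=0,i=4
  .#.#.|.  b10=0 t=0,i=16
  .#..#|#  b9=1 t=0,i=13
  .#...|.  b8=0 t=0,i=0
  ..###|#  b7=1 t=1,i=10
  ..##.|#  b6=1 t=3,i=13
  ..#.#|.  b5=0 t=0,i=3
  ..#..|#  b4=1 t=0,i=12
  ...##|.  b3=0 t=1,i=9
  ...#.|#  b2=1 t=0,i=2
  ....#|.  b1=0 t=1,i=0
  .....|#  b0=1 t=1,i=17
  bits 10100111001011000110101011010101 = 2804706005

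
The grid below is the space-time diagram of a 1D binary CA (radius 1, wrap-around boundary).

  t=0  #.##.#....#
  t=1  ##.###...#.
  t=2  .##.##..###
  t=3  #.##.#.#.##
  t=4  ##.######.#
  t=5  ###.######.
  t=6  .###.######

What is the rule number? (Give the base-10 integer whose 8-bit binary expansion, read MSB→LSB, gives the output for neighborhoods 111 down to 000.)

  [7] ### => #  t=1,i=4
  [6] ##. => #  t=0,i=0
  [5] #.# => #  t=0,i=1
  [4] #.. => .  t=0,i=6
  [3] .## => .  t=0,i=2
  [2] .#. => #  t=0,i=5
  [1] ..# => #  t=0,i=9
  [0] ... => .  t=0,i=7
  bits 11100110 = 230

230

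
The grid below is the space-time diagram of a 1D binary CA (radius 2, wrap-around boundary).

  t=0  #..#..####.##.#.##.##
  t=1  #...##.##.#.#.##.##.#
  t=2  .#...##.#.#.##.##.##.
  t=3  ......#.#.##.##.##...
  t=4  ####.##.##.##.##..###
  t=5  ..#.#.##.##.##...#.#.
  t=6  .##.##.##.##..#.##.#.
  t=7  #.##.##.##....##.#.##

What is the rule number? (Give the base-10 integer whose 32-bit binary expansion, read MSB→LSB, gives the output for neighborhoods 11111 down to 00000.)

1496967717

  ##### -> .   bit 31 = 0  t=4,i=0
  ####. -> #   bit 30 = 1  t=0,i=8
  ###.# -> .   bit 29 = 0  t=0,i=9
  ###.. -> #   bit 28 = 1  t=0,i=0
  ##.## -> #   bit 27 = 1  t=0,i=10
  ##.#. -> .   bit 26 = 0  t=0,i=13
  ##..# -> .   bit 25 = 0  t=0,i=1
  ##... -> #   bit 24 = 1  t=1,i=1
  #.### -> .   bit 23 = 0  t=0,i=19
  #.##. -> .   bit 22 = 0  t=0,i=11
  #.#.# -> #   bit 21 = 1  t=0,i=14
  #.#.. -> #   bit 20 = 1  t=5,i=19
  #..## -> #   bit 19 = 1  t=0,i=5
  #..#. -> .   bit 18 = 0  t=0,i=2
  #...# -> .   bit 17 = 0  t=1,i=2
  #.... -> #   bit 16 = 1  t=3,i=19
  .#### -> #   bit 15 = 1  t=0,i=7
  .###. -> #   bit 14 = 1  t=0,i=20
  .##.# -> #   bit 13 = 1  t=0,i=12
  .##.. -> .   bit 12 = 0  t=1,i=0
  .#.## -> #   bit 11 = 1  t=0,i=15
  .#.#. -> .   bit 10 = 0  t=1,i=11
  .#..# -> #   bit 9 = 1  t=0,i=4
  .#... -> .   bit 8 = 0  t=2,i=2
  ..### -> .   bit 7 = 0  t=0,i=6
  ..##. -> .   bit 6 = 0  t=1,i=4
  ..#.# -> #   bit 5 = 1  t=3,i=6
  ..#.. -> .   bit 4 = 0  t=0,i=3
  ...## -> .   bit 3 = 0  t=1,i=3
  ...#. -> #   bit 2 = 1  t=3,i=5
  ....# -> .   bit 1 = 0  t=3,i=4
  ..... -> #   bit 0 = 1  t=3,i=0
  bits 01011001001110011110101000100101 = 1496967717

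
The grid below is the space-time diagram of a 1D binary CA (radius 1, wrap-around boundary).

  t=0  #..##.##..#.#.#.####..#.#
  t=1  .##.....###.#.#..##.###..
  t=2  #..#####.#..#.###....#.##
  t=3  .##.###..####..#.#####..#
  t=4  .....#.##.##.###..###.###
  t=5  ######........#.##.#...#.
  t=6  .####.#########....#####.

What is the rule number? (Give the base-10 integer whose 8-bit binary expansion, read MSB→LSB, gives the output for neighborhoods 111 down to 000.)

  [7] ### => #  t=0,i=17
  [6] ##. => .  t=0,i=0
  [5] #.# => .  t=0,i=5
  [4] #.. => #  t=0,i=1
  [3] .## => .  t=0,i=3
  [2] .#. => #  t=0,i=10
  [1] ..# => #  t=0,i=2
  [0] ... => #  t=1,i=4
  bits 10010111 = 151

151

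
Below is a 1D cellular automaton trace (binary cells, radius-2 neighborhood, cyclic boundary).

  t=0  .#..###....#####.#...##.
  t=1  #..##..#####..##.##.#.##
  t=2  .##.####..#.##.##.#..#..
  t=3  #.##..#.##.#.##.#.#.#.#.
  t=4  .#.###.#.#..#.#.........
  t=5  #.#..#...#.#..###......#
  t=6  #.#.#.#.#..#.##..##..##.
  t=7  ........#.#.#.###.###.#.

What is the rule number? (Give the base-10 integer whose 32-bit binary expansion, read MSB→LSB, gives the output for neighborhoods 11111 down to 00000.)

1797077390

  [31] ##### => .  t=0,i=13
  [30] ####. => #  t=0,i=14
  [29] ###.# => #  t=0,i=15
  [28] ###.. => .  t=0,i=6
  [27] ##.## => #  t=1,i=16
  [26] ##.#. => .  t=0,i=16
  [25] ##..# => #  t=0,i=23
  [24] ##... => #  t=0,i=7
  [23] #.### => .  t=1,i=22
  [22] #.##. => .  t=1,i=17
  [21] #.#.# => .  t=1,i=20
  [20] #.#.. => #  t=0,i=17
  [19] #..## => #  t=0,i=3
  [18] #..#. => #  t=0,i=0
  [17] #...# => .  t=0,i=19
  [16] #.... => #  t=0,i=8
  [15] .#### => .  t=0,i=12
  [14] .###. => .  t=0,i=5
  [13] .##.# => #  t=1,i=15
  [12] .##.. => #  t=0,i=22
  [11] .#.## => #  t=1,i=21
  [10] .#.#. => .  t=3,i=17
  [9] .#..# => .  t=0,i=2
  [8] .#... => #  t=0,i=18
  [7] ..### => #  t=0,i=4
  [6] ..##. => .  t=0,i=21
  [5] ..#.# => .  t=2,i=10
  [4] ..#.. => .  t=0,i=1
  [3] ...## => #  t=0,i=10
  [2] ...#. => #  t=4,i=0
  [1] ....# => #  t=0,i=9
  [0] ..... => .  t=4,i=17
  bits 01101011000111010011100110001110 = 1797077390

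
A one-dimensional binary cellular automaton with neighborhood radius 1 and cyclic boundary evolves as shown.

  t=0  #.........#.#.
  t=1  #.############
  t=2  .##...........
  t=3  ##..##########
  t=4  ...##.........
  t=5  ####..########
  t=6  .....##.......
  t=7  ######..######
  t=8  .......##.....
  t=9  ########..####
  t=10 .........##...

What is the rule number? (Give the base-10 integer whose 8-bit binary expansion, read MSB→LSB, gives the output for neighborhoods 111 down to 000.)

  ### -> .   bit 7 = 0  t=1,i=3
  ##. -> .   bit 6 = 0  t=1,i=0
  #.# -> #   bit 5 = 1  t=0,i=11
  #.. -> .   bit 4 = 0  t=0,i=1
  .## -> #   bit 3 = 1  t=1,i=2
  .#. -> #   bit 2 = 1  t=0,i=0
  ..# -> #   bit 1 = 1  t=0,i=9
  ... -> #   bit 0 = 1  t=0,i=2
  bits 00101111 = 47

47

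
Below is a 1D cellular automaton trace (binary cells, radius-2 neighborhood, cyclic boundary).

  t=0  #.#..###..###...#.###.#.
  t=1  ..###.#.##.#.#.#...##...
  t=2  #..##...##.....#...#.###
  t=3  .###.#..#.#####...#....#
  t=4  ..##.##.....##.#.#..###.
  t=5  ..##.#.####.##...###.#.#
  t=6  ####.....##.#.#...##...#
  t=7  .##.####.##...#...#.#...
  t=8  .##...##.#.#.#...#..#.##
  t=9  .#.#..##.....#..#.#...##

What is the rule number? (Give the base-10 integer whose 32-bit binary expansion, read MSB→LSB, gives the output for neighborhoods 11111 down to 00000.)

  #####|#  b31=1 t=3,i=12
  ####.|#  b30=1 t=2,i=23
  ###.#|#  b29=1 t=0,i=20
  ###..|.  b28=0 t=0,i=7
  ##.##|.  b27=0 t=4,i=4
  ##.#.|.  b26=0 t=0,i=21
  ##..#|#  b25=1 t=0,i=8
  ##...|#  b24=1 t=0,i=13
  #.###|.  b23=0 t=0,i=18
  #.##.|#  b22=1 t=1,i=8
  #.#.#|.  b21=0 t=0,i=0
  #.#..|#  b20=1 t=0,i=2
  #..##|#  b19=1 t=0,i=4
  #..#.|.  b18=0 t=3,i=7
  #...#|.  b17=0 t=0,i=14
  #....|#  b16=1 t=1,i=22
  .####|.  b15=0 t=2,i=22
  .###.|#  b14=1 t=0,i=6
  .##.#|#  b13=1 t=1,i=9
  .##..|.  b12=0 t=1,i=20
  .#.##|.  b11=0 t=0,i=17
  .#.#.|.  b10=0 t=0,i=1
  .#..#|#  b9=1 t=0,i=3
  .#...|.  b8=0 t=1,i=16
  ..###|.  b7=0 t=0,i=5
  ..##.|#  b6=1 t=1,i=19
  ..#.#|.  b5=0 t=0,i=16
  ..#..|.  b4=0 t=2,i=15
  ...##|.  b3=0 t=1,i=1
  ...#.|#  b2=1 t=0,i=15
  ....#|#  b1=1 t=1,i=0
  .....|#  b0=1 t=1,i=23
  bits 11100011010110010110001001000111 = 3814285895

3814285895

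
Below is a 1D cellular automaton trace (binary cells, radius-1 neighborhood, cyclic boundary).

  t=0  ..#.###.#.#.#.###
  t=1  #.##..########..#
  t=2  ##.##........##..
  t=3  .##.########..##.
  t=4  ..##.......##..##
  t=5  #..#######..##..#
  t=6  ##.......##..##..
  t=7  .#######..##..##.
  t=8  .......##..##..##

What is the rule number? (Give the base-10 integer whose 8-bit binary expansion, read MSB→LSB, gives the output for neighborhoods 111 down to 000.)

  ###|.  b7=0 t=0,i=5
  ##.|#  b6=1 t=0,i=6
  #.#|#  b5=1 t=0,i=3
  #..|#  b4=1 t=0,i=0
  .##|.  b3=0 t=0,i=4
  .#.|#  b2=1 t=0,i=2
  ..#|.  b1=0 t=0,i=1
  ...|#  b0=1 t=2,i=6
  bits 01110101 = 117

117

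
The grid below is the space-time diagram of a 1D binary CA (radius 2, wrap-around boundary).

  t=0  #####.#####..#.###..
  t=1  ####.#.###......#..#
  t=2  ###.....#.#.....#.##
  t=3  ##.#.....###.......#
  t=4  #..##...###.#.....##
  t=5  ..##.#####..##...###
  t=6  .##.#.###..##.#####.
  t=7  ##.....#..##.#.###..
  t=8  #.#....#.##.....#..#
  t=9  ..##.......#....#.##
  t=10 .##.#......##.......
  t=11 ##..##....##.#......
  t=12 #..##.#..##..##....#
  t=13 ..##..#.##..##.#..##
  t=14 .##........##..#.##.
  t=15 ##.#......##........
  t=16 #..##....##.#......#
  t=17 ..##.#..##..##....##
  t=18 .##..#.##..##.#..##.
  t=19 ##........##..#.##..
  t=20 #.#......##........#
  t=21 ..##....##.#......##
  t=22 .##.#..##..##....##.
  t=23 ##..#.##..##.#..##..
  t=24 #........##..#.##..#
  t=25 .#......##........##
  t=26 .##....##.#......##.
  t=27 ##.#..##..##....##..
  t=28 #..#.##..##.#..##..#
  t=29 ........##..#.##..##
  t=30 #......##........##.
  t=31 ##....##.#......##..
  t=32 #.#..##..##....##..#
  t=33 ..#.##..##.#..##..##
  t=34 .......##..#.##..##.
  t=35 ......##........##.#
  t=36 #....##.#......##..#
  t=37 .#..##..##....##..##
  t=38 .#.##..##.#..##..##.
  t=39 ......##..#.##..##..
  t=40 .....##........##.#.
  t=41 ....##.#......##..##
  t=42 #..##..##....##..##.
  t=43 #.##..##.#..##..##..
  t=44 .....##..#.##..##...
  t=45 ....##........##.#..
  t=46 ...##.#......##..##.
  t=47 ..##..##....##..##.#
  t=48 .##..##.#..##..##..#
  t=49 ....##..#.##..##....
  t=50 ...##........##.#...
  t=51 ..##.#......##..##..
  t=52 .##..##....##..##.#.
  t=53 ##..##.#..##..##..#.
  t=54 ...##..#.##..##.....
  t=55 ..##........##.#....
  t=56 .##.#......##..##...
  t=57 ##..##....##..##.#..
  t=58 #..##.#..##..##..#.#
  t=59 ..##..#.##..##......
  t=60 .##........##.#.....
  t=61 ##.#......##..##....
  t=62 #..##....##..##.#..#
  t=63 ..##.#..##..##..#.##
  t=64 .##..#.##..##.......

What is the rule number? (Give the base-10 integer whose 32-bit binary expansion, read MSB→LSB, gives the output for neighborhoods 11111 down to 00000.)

  nb #####: next=#  (t=0,i=2, bit31=1)
  nb ####.: next=#  (t=0,i=3, bit30=1)
  nb ###.#: next=.  (t=0,i=4, bit29=0)
  nb ###..: next=.  (t=0,i=10, bit28=0)
  nb ##.##: next=#  (t=0,i=5, bit27=1)
  nb ##.#.: next=.  (t=1,i=4, bit26=0)
  nb ##..#: next=.  (t=0,i=11, bit25=0)
  nb ##...: next=#  (t=1,i=10, bit24=1)
  nb #.###: next=.  (t=0,i=6, bit23=0)
  nb #.##.: next=.  (t=8,i=9, bit22=0)
  nb #.#.#: next=.  (t=1,i=5, bit21=0)
  nb #.#..: next=#  (t=2,i=10, bit20=1)
  nb #..##: next=#  (t=0,i=19, bit19=1)
  nb #..#.: next=.  (t=0,i=12, bit18=0)
  nb #...#: next=#  (t=4,i=6, bit17=1)
  nb #....: next=.  (t=1,i=11, bit16=0)
  nb .####: next=#  (t=0,i=1, bit15=1)
  nb .###.: next=#  (t=0,i=16, bit14=1)
  nb .##.#: next=.  (t=5,i=3, bit13=0)
  nb .##..: next=.  (t=4,i=4, bit12=0)
  nb .#.##: next=.  (t=0,i=14, bit11=0)
  nb .#.#.: next=#  (t=2,i=9, bit10=1)
  nb .#..#: next=.  (t=1,i=17, bit9=0)
  nb .#...: next=#  (t=2,i=11, bit8=1)
  nb ..###: next=#  (t=0,i=0, bit7=1)
  nb ..##.: next=#  (t=4,i=3, bit6=1)
  nb ..#.#: next=.  (t=0,i=13, bit5=0)
  nb ..#..: next=#  (t=1,i=16, bit4=1)
  nb ...##: next=#  (t=3,i=8, bit3=1)
  nb ...#.: next=.  (t=1,i=15, bit2=0)
  nb ....#: next=.  (t=1,i=14, bit1=0)
  nb .....: next=.  (t=1,i=12, bit0=0)
  bits 11001001000110101100010111011000 = 3373975000

3373975000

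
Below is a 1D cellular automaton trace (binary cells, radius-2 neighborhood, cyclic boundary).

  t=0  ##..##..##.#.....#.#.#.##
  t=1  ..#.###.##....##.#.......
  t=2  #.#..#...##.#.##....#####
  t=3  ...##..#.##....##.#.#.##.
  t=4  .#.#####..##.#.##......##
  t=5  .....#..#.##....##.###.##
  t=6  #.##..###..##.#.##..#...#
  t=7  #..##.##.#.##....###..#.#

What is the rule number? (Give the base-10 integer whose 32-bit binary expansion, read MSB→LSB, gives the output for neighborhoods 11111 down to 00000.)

2198237923

  ##### -> #   bit 31 = 1  t=2,i=22
  ####. -> .   bit 30 = 0  t=0,i=0
  ###.# -> .   bit 29 = 0  t=1,i=6
  ###.. -> .   bit 28 = 0  t=0,i=1
  ##.## -> .   bit 27 = 0  t=1,i=7
  ##.#. -> .   bit 26 = 0  t=0,i=10
  ##..# -> #   bit 25 = 1  t=0,i=2
  ##... -> #   bit 24 = 1  t=1,i=10
  #.### -> .   bit 23 = 0  t=0,i=23
  #.##. -> .   bit 22 = 0  t=1,i=8
  #.#.# -> .   bit 21 = 0  t=0,i=19
  #.#.. -> .   bit 20 = 0  t=0,i=11
  #..## -> .   bit 19 = 0  t=0,i=3
  #..#. -> #   bit 18 = 1  t=2,i=4
  #...# -> #   bit 17 = 1  t=2,i=7
  #.... -> .   bit 16 = 0  t=0,i=13
  .#### -> .   bit 15 = 0  t=0,i=24
  .###. -> #   bit 14 = 1  t=1,i=5
  .##.# -> #   bit 13 = 1  t=0,i=9
  .##.. -> #   bit 12 = 1  t=0,i=5
  .#.## -> .   bit 11 = 0  t=0,i=22
  .#.#. -> .   bit 10 = 0  t=0,i=18
  .#..# -> #   bit 9 = 1  t=2,i=3
  .#... -> .   bit 8 = 0  t=0,i=12
  ..### -> #   bit 7 = 1  t=2,i=20
  ..##. -> #   bit 6 = 1  t=0,i=4
  ..#.# -> #   bit 5 = 1  t=0,i=17
  ..#.. -> .   bit 4 = 0  t=2,i=5
  ...## -> .   bit 3 = 0  t=1,i=13
  ...#. -> .   bit 2 = 0  t=0,i=16
  ....# -> #   bit 1 = 1  t=0,i=15
  ..... -> #   bit 0 = 1  t=0,i=14
  bits 10000011000001100111001011100011 = 2198237923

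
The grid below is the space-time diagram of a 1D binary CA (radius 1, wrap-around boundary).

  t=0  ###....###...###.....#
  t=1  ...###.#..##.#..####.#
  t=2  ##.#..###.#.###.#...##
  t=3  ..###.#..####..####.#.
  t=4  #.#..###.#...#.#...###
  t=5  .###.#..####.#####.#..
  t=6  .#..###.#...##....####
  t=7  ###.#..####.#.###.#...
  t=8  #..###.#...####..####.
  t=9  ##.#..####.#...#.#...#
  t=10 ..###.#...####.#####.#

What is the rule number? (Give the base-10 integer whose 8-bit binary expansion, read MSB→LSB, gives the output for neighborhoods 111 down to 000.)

61

  ###|.  b7=0 t=0,i=0
  ##.|.  b6=0 t=0,i=2
  #.#|#  b5=1 t=1,i=6
  #..|#  b4=1 t=0,i=3
  .##|#  b3=1 t=0,i=7
  .#.|#  b2=1 t=1,i=7
  ..#|.  b1=0 t=0,i=6
  ...|#  b0=1 t=0,i=4
  bits 00111101 = 61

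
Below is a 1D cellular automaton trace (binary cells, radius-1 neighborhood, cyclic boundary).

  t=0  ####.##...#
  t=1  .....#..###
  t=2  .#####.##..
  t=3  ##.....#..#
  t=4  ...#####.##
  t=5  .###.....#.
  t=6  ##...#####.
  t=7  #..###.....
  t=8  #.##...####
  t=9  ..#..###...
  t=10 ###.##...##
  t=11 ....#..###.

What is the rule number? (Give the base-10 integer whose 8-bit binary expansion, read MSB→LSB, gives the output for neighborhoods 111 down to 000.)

15

  [7] ### => .  t=0,i=0
  [6] ##. => .  t=0,i=3
  [5] #.# => .  t=0,i=4
  [4] #.. => .  t=0,i=7
  [3] .## => #  t=0,i=5
  [2] .#. => #  t=1,i=5
  [1] ..# => #  t=0,i=9
  [0] ... => #  t=0,i=8
  bits 00001111 = 15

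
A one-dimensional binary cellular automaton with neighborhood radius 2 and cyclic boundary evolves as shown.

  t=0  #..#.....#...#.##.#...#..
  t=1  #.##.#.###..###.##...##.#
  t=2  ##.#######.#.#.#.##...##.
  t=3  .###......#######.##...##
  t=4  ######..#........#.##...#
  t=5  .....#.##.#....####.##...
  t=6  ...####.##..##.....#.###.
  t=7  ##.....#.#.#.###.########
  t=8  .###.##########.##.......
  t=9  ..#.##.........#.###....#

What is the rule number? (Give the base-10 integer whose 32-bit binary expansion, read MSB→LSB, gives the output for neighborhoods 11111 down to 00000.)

  nb #####: next=.  (t=2,i=5, bit31=0)
  nb ####.: next=.  (t=2,i=8, bit30=0)
  nb ###.#: next=.  (t=1,i=14, bit29=0)
  nb ###..: next=#  (t=1,i=9, bit28=1)
  nb ##.##: next=#  (t=1,i=1, bit27=1)
  nb ##.#.: next=#  (t=0,i=17, bit26=1)
  nb ##..#: next=.  (t=1,i=10, bit25=0)
  nb ##...: next=#  (t=1,i=18, bit24=1)
  nb #.###: next=#  (t=1,i=7, bit23=1)
  nb #.##.: next=.  (t=0,i=15, bit22=0)
  nb #.#.#: next=#  (t=1,i=5, bit21=1)
  nb #.#..: next=.  (t=0,i=18, bit20=0)
  nb #..##: next=#  (t=1,i=11, bit19=1)
  nb #..#.: next=#  (t=0,i=2, bit18=1)
  nb #...#: next=.  (t=0,i=11, bit17=0)
  nb #....: next=#  (t=0,i=5, bit16=1)
  nb .####: next=.  (t=2,i=4, bit15=0)
  nb .###.: next=#  (t=1,i=8, bit14=1)
  nb .##.#: next=#  (t=0,i=16, bit13=1)
  nb .##..: next=#  (t=1,i=17, bit12=1)
  nb .#.##: next=#  (t=0,i=14, bit11=1)
  nb .#.#.: next=#  (t=2,i=12, bit10=1)
  nb .#..#: next=.  (t=0,i=1, bit9=0)
  nb .#...: next=.  (t=0,i=4, bit8=0)
  nb ..###: next=.  (t=1,i=12, bit7=0)
  nb ..##.: next=.  (t=1,i=21, bit6=0)
  nb ..#.#: next=#  (t=0,i=13, bit5=1)
  nb ..#..: next=#  (t=0,i=0, bit4=1)
  nb ...##: next=.  (t=1,i=20, bit3=0)
  nb ...#.: next=#  (t=0,i=8, bit2=1)
  nb ....#: next=#  (t=0,i=7, bit1=1)
  nb .....: next=.  (t=0,i=6, bit0=0)
  bits 00011101101011010111110000110110 = 497908790

497908790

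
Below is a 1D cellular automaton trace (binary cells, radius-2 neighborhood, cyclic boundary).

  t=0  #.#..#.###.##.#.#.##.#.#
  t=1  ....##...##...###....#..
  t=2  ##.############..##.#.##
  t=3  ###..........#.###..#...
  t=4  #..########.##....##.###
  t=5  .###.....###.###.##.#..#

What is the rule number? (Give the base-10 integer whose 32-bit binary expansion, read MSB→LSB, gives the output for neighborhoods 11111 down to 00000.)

  [31] ##### => .  t=2,i=5
  [30] ####. => #  t=2,i=0
  [29] ###.# => #  t=0,i=9
  [28] ###.. => .  t=1,i=16
  [27] ##.## => #  t=0,i=10
  [26] ##.#. => .  t=0,i=1
  [25] ##..# => #  t=2,i=15
  [24] ##... => #  t=1,i=6
  [23] #.### => .  t=0,i=7
  [22] #.##. => .  t=0,i=11
  [21] #.#.# => #  t=0,i=14
  [20] #.#.. => .  t=0,i=2
  [19] #..## => #  t=2,i=16
  [18] #..#. => #  t=0,i=4
  [17] #...# => #  t=1,i=7
  [16] #.... => #  t=1,i=18
  [15] .#### => .  t=2,i=4
  [14] .###. => .  t=0,i=8
  [13] .##.# => .  t=0,i=0
  [12] .##.. => #  t=1,i=5
  [11] .#.## => .  t=0,i=6
  [10] .#.#. => #  t=0,i=15
  [9] .#..# => .  t=0,i=3
  [8] .#... => #  t=1,i=22
  [7] ..### => #  t=1,i=14
  [6] ..##. => #  t=1,i=4
  [5] ..#.# => #  t=0,i=5
  [4] ..#.. => .  t=1,i=21
  [3] ...## => #  t=1,i=3
  [2] ...#. => #  t=1,i=20
  [1] ....# => .  t=1,i=2
  [0] ..... => #  t=1,i=0
  bits 01101011001011110001010111101101 = 1798247917

1798247917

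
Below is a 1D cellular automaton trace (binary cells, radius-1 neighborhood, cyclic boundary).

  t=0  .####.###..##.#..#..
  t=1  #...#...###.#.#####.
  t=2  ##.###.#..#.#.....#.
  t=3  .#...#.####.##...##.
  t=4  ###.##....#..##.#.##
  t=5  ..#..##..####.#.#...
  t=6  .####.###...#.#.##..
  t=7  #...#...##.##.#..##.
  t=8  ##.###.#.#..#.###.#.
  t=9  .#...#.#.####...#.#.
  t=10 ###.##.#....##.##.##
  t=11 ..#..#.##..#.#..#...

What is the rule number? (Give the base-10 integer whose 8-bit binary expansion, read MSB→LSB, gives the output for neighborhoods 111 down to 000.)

  ###|.  b7=0 t=0,i=2
  ##.|#  b6=1 t=0,i=4
  #.#|.  b5=0 t=0,i=5
  #..|#  b4=1 t=0,i=9
  .##|.  b3=0 t=0,i=1
  .#.|#  b2=1 t=0,i=14
  ..#|#  b1=1 t=0,i=0
  ...|.  b0=0 t=0,i=19
  bits 01010110 = 86

86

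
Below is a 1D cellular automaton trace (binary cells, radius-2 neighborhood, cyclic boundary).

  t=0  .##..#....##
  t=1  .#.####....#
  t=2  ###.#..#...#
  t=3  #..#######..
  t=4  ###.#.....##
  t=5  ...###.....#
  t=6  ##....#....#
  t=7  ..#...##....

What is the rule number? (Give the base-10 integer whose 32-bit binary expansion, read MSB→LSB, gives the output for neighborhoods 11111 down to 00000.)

  ##### -> .   bit 31 = 0  t=3,i=5
  ####. -> .   bit 30 = 0  t=1,i=5
  ###.# -> .   bit 29 = 0  t=2,i=2
  ###.. -> .   bit 28 = 0  t=1,i=6
  ##.## -> .   bit 27 = 0  t=0,i=0
  ##.#. -> #   bit 26 = 1  t=2,i=3
  ##..# -> #   bit 25 = 1  t=0,i=3
  ##... -> #   bit 24 = 1  t=1,i=7
  #.### -> .   bit 23 = 0  t=1,i=3
  #.##. -> #   bit 22 = 1  t=0,i=1
  #.#.# -> #   bit 21 = 1  t=1,i=1
  #.#.. -> #   bit 20 = 1  t=2,i=4
  #..## -> #   bit 19 = 1  t=3,i=2
  #..#. -> #   bit 18 = 1  t=0,i=4
  #...# -> #   bit 17 = 1  t=2,i=9
  #.... -> .   bit 16 = 0  t=0,i=7
  .#### -> #   bit 15 = 1  t=1,i=4
  .###. -> .   bit 14 = 0  t=5,i=4
  .##.# -> #   bit 13 = 1  t=0,i=11
  .##.. -> .   bit 12 = 0  t=0,i=2
  .#.## -> #   bit 11 = 1  t=1,i=2
  .#.#. -> #   bit 10 = 1  t=1,i=0
  .#..# -> #   bit 9 = 1  t=2,i=5
  .#... -> #   bit 8 = 1  t=0,i=6
  ..### -> .   bit 7 = 0  t=2,i=11
  ..##. -> .   bit 6 = 0  t=0,i=10
  ..#.# -> #   bit 5 = 1  t=1,i=11
  ..#.. -> #   bit 4 = 1  t=0,i=5
  ...## -> .   bit 3 = 0  t=0,i=9
  ...#. -> .   bit 2 = 0  t=1,i=10
  ....# -> .   bit 1 = 0  t=0,i=8
  ..... -> .   bit 0 = 0  t=4,i=7
  bits 00000111011111101010111100110000 = 125742896

125742896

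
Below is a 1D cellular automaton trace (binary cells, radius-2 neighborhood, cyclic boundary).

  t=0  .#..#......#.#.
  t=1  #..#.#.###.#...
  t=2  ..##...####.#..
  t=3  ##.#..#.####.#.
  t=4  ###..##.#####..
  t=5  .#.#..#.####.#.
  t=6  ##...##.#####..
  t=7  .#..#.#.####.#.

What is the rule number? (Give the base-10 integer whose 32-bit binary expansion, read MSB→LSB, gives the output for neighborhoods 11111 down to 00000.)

  [31] ##### => #  t=4,i=10
  [30] ####. => #  t=2,i=9
  [29] ###.# => #  t=1,i=9
  [28] ###.. => .  t=4,i=2
  [27] ##.## => .  t=4,i=7
  [26] ##.#. => #  t=1,i=10
  [25] ##..# => #  t=4,i=3
  [24] ##... => .  t=2,i=4
  [23] #.### => #  t=1,i=7
  [22] #.##. => #  t=3,i=0
  [21] #.#.# => .  t=1,i=5
  [20] #.#.. => .  t=0,i=13
  [19] #..## => .  t=4,i=4
  [18] #..#. => #  t=0,i=0
  [17] #...# => .  t=1,i=13
  [16] #.... => .  t=0,i=6
  [15] .#### => #  t=2,i=8
  [14] .###. => #  t=1,i=8
  [13] .##.# => #  t=3,i=1
  [12] .##.. => #  t=2,i=3
  [11] .#.## => .  t=1,i=6
  [10] .#.#. => .  t=0,i=12
  [9] .#..# => .  t=0,i=2
  [8] .#... => #  t=0,i=5
  [7] ..### => .  t=2,i=7
  [6] ..##. => .  t=2,i=2
  [5] ..#.# => #  t=0,i=11
  [4] ..#.. => .  t=0,i=1
  [3] ...## => #  t=2,i=1
  [2] ...#. => .  t=0,i=10
  [1] ....# => #  t=0,i=9
  [0] ..... => #  t=0,i=7
  bits 11100110110001001111000100101011 = 3871666475

3871666475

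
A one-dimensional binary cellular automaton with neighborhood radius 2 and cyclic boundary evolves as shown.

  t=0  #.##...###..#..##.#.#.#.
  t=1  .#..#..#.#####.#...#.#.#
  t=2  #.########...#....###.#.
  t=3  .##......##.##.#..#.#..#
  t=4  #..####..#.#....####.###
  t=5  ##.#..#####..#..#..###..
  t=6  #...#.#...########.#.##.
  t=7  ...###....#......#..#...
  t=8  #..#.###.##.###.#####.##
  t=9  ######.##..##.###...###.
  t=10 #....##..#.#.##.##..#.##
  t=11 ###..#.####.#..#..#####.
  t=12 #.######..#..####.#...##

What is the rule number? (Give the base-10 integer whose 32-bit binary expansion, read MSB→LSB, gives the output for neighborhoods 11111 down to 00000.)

998575861

  [31] ##### => .  t=1,i=11
  [30] ####. => .  t=1,i=12
  [29] ###.# => #  t=1,i=13
  [28] ###.. => #  t=0,i=9
  [27] ##.## => #  t=3,i=11
  [26] ##.#. => .  t=0,i=17
  [25] ##..# => #  t=0,i=10
  [24] ##... => #  t=0,i=4
  [23] #.### => #  t=1,i=9
  [22] #.##. => .  t=0,i=2
  [21] #.#.# => .  t=0,i=0
  [20] #.#.. => .  t=1,i=1
  [19] #..## => .  t=0,i=14
  [18] #..#. => #  t=0,i=11
  [17] #...# => .  t=0,i=5
  [16] #.... => #  t=2,i=15
  [15] .#### => .  t=1,i=10
  [14] .###. => .  t=0,i=8
  [13] .##.# => .  t=0,i=16
  [12] .##.. => .  t=0,i=3
  [11] .#.## => #  t=0,i=1
  [10] .#.#. => #  t=0,i=19
  [9] .#..# => #  t=0,i=13
  [8] .#... => .  t=1,i=16
  [7] ..### => #  t=0,i=7
  [6] ..##. => #  t=0,i=15
  [5] ..#.# => #  t=1,i=7
  [4] ..#.. => #  t=0,i=12
  [3] ...## => .  t=0,i=6
  [2] ...#. => #  t=1,i=18
  [1] ....# => .  t=2,i=16
  [0] ..... => #  t=3,i=5
  bits 00111011100001010000111011110101 = 998575861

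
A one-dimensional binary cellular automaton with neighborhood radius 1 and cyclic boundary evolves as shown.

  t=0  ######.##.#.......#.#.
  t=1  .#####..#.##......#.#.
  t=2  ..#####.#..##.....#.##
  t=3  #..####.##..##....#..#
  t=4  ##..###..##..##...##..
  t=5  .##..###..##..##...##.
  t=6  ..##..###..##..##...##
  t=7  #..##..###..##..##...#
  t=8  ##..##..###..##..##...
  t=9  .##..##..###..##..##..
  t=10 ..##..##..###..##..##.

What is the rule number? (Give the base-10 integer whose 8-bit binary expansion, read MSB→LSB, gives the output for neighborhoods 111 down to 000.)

212

  [7] ### => #  t=0,i=1
  [6] ##. => #  t=0,i=5
  [5] #.# => .  t=0,i=6
  [4] #.. => #  t=0,i=11
  [3] .## => .  t=0,i=0
  [2] .#. => #  t=0,i=10
  [1] ..# => .  t=0,i=17
  [0] ... => .  t=0,i=12
  bits 11010100 = 212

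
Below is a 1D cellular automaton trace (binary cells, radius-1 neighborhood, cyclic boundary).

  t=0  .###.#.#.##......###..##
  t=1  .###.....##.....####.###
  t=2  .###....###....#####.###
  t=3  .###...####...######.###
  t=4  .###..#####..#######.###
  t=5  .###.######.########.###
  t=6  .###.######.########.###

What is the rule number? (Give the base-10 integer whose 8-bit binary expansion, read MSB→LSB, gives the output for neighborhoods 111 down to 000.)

202

  nb ###: next=#  (t=0,i=2, bit7=1)
  nb ##.: next=#  (t=0,i=3, bit6=1)
  nb #.#: next=.  (t=0,i=0, bit5=0)
  nb #..: next=.  (t=0,i=11, bit4=0)
  nb .##: next=#  (t=0,i=1, bit3=1)
  nb .#.: next=.  (t=0,i=5, bit2=0)
  nb ..#: next=#  (t=0,i=16, bit1=1)
  nb ...: next=.  (t=0,i=12, bit0=0)
  bits 11001010 = 202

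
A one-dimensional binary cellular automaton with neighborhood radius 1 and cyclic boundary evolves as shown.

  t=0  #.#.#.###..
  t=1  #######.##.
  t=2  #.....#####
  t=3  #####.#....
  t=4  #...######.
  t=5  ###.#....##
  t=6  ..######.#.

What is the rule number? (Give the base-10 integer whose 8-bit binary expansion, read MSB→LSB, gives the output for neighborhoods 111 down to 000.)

125

  [7] ### => .  t=0,i=7
  [6] ##. => #  t=0,i=8
  [5] #.# => #  t=0,i=1
  [4] #.. => #  t=0,i=9
  [3] .## => #  t=0,i=6
  [2] .#. => #  t=0,i=0
  [1] ..# => .  t=0,i=10
  [0] ... => #  t=2,i=2
  bits 01111101 = 125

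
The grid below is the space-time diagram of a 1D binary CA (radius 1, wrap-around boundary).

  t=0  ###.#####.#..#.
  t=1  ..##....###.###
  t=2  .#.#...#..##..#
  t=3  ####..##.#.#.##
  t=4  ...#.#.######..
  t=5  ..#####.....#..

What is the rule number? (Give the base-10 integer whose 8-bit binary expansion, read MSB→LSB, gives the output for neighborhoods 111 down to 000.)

  ### -> .   bit 7 = 0  t=0,i=1
  ##. -> #   bit 6 = 1  t=0,i=2
  #.# -> #   bit 5 = 1  t=0,i=3
  #.. -> .   bit 4 = 0  t=0,i=11
  .## -> .   bit 3 = 0  t=0,i=0
  .#. -> #   bit 2 = 1  t=0,i=10
  ..# -> #   bit 1 = 1  t=0,i=12
  ... -> .   bit 0 = 0  t=1,i=5
  bits 01100110 = 102

102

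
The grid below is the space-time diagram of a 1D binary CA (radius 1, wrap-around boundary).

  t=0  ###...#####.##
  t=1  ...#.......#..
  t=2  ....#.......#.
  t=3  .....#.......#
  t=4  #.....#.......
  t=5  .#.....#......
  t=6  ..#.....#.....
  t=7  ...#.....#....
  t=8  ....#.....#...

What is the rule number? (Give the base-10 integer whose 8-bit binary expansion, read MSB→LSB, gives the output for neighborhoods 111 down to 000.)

48

  ###|.  b7=0 t=0,i=0
  ##.|.  b6=0 t=0,i=2
  #.#|#  b5=1 t=0,i=11
  #..|#  b4=1 t=0,i=3
  .##|.  b3=0 t=0,i=6
  .#.|.  b2=0 t=1,i=3
  ..#|.  b1=0 t=0,i=5
  ...|.  b0=0 t=0,i=4
  bits 00110000 = 48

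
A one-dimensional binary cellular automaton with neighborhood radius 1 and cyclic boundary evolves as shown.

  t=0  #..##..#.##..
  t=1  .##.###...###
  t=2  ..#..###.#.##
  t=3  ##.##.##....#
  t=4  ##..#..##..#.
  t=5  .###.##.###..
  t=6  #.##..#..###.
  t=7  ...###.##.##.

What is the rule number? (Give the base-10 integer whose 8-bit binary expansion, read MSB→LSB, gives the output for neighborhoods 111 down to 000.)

210

  ###|#  b7=1 t=1,i=5
  ##.|#  b6=1 t=0,i=4
  #.#|.  b5=0 t=0,i=8
  #..|#  b4=1 t=0,i=1
  .##|.  b3=0 t=0,i=3
  .#.|.  b2=0 t=0,i=0
  ..#|#  b1=1 t=0,i=2
  ...|.  b0=0 t=1,i=8
  bits 11010010 = 210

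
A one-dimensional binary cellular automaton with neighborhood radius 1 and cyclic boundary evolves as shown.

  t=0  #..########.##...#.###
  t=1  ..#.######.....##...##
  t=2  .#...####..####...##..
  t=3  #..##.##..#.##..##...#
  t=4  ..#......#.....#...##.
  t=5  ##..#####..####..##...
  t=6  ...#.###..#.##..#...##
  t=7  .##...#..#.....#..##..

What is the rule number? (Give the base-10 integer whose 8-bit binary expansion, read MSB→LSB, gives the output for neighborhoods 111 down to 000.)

131

  ### -> #   bit 7 = 1  t=0,i=4
  ##. -> .   bit 6 = 0  t=0,i=0
  #.# -> .   bit 5 = 0  t=0,i=11
  #.. -> .   bit 4 = 0  t=0,i=1
  .## -> .   bit 3 = 0  t=0,i=3
  .#. -> .   bit 2 = 0  t=0,i=17
  ..# -> #   bit 1 = 1  t=0,i=2
  ... -> #   bit 0 = 1  t=0,i=15
  bits 10000011 = 131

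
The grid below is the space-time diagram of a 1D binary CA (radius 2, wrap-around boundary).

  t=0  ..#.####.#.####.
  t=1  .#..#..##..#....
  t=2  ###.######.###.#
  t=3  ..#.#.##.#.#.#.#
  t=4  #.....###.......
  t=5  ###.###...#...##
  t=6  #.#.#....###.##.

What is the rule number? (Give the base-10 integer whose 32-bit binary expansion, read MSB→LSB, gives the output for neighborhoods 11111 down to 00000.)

2798203870

  [31] ##### => #  t=2,i=6
  [30] ####. => .  t=0,i=6
  [29] ###.# => #  t=0,i=7
  [28] ###.. => .  t=0,i=14
  [27] ##.## => .  t=2,i=3
  [26] ##.#. => #  t=0,i=8
  [25] ##..# => #  t=1,i=9
  [24] ##... => .  t=0,i=15
  [23] #.### => #  t=0,i=4
  [22] #.##. => #  t=3,i=6
  [21] #.#.# => .  t=0,i=9
  [20] #.#.. => .  t=3,i=15
  [19] #..## => #  t=1,i=6
  [18] #..#. => .  t=1,i=3
  [17] #...# => .  t=0,i=0
  [16] #.... => #  t=1,i=13
  [15] .#### => .  t=0,i=5
  [14] .###. => .  t=2,i=12
  [13] .##.# => #  t=3,i=7
  [12] .##.. => #  t=1,i=8
  [11] .#.## => .  t=0,i=3
  [10] .#.#. => .  t=3,i=3
  [9] .#..# => #  t=1,i=2
  [8] .#... => #  t=1,i=12
  [7] ..### => #  t=4,i=6
  [6] ..##. => #  t=1,i=7
  [5] ..#.# => .  t=0,i=2
  [4] ..#.. => #  t=1,i=1
  [3] ...## => #  t=4,i=5
  [2] ...#. => #  t=0,i=1
  [1] ....# => #  t=1,i=15
  [0] ..... => .  t=1,i=14
  bits 10100110110010010011001111011110 = 2798203870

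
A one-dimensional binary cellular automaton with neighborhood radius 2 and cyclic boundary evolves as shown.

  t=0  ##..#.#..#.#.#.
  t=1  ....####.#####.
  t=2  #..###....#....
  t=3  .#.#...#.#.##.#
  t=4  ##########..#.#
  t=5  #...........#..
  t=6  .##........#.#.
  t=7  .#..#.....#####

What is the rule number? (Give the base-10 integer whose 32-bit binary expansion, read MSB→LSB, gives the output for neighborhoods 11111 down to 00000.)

3385324

  #####|.  b31=0 t=1,i=11
  ####.|.  b30=0 t=1,i=6
  ###.#|.  b29=0 t=1,i=7
  ###..|.  b28=0 t=1,i=13
  ##.##|.  b27=0 t=1,i=8
  ##.#.|.  b26=0 t=3,i=13
  ##..#|.  b25=0 t=0,i=2
  ##...|.  b24=0 t=1,i=14
  #.###|.  b23=0 t=1,i=9
  #.##.|.  b22=0 t=0,i=0
  #.#.#|#  b21=1 t=0,i=11
  #.#..|#  b20=1 t=0,i=6
  #..##|.  b19=0 t=2,i=2
  #..#.|.  b18=0 t=0,i=3
  #...#|#  b17=1 t=3,i=5
  #....|#  b16=1 t=1,i=0
  .####|#  b15=1 t=1,i=5
  .###.|.  b14=0 t=2,i=4
  .##.#|#  b13=1 t=3,i=12
  .##..|.  b12=0 t=0,i=1
  .#.##|.  b11=0 t=0,i=14
  .#.#.|#  b10=1 t=0,i=5
  .#..#|#  b9=1 t=0,i=7
  .#...|#  b8=1 t=2,i=11
  ..###|#  b7=1 t=1,i=4
  ..##.|#  b6=1 t=6,i=1
  ..#.#|#  b5=1 t=0,i=4
  ..#..|.  b4=0 t=2,i=0
  ...##|#  b3=1 t=1,i=3
  ...#.|#  b2=1 t=2,i=9
  ....#|.  b1=0 t=1,i=2
  .....|.  b0=0 t=1,i=1
  bits 00000000001100111010011111101100 = 3385324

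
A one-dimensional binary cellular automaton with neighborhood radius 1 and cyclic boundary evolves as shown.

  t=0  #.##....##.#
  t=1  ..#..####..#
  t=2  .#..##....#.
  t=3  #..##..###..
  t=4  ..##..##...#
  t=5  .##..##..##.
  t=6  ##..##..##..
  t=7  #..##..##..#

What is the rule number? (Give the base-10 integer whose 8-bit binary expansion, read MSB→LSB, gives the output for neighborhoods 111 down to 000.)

11

  nb ###: next=.  (t=1,i=6, bit7=0)
  nb ##.: next=.  (t=0,i=0, bit6=0)
  nb #.#: next=.  (t=0,i=1, bit5=0)
  nb #..: next=.  (t=0,i=4, bit4=0)
  nb .##: next=#  (t=0,i=2, bit3=1)
  nb .#.: next=.  (t=1,i=2, bit2=0)
  nb ..#: next=#  (t=0,i=7, bit1=1)
  nb ...: next=#  (t=0,i=5, bit0=1)
  bits 00001011 = 11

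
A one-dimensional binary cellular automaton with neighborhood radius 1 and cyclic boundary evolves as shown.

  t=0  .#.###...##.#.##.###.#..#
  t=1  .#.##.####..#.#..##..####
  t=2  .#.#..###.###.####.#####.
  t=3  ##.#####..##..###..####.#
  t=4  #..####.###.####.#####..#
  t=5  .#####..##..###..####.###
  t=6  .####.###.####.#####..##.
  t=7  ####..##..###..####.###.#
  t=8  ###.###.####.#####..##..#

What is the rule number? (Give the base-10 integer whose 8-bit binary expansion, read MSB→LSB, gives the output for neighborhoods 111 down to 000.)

  [7] ### => #  t=0,i=4
  [6] ##. => .  t=0,i=5
  [5] #.# => .  t=0,i=0
  [4] #.. => #  t=0,i=6
  [3] .## => #  t=0,i=3
  [2] .#. => #  t=0,i=1
  [1] ..# => #  t=0,i=8
  [0] ... => #  t=0,i=7
  bits 10011111 = 159

159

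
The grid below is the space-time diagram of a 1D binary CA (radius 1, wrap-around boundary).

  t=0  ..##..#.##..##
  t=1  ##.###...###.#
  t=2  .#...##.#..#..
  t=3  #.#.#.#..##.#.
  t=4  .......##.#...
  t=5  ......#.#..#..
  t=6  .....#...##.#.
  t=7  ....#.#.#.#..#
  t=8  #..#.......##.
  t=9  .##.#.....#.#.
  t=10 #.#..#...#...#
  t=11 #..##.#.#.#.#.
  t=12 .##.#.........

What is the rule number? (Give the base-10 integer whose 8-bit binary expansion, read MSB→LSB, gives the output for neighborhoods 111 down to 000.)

82

  ### -> .   bit 7 = 0  t=1,i=0
  ##. -> #   bit 6 = 1  t=0,i=3
  #.# -> .   bit 5 = 0  t=0,i=7
  #.. -> #   bit 4 = 1  t=0,i=0
  .## -> .   bit 3 = 0  t=0,i=2
  .#. -> .   bit 2 = 0  t=0,i=6
  ..# -> #   bit 1 = 1  t=0,i=1
  ... -> .   bit 0 = 0  t=1,i=7
  bits 01010010 = 82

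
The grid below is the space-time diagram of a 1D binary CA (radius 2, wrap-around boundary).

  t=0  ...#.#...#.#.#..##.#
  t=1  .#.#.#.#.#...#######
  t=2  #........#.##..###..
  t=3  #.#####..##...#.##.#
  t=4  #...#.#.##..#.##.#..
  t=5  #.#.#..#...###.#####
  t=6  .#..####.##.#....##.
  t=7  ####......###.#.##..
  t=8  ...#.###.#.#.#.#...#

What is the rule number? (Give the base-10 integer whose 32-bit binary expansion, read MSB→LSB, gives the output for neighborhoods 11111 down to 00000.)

  [31] ##### => #  t=1,i=15
  [30] ####. => .  t=1,i=18
  [29] ###.# => .  t=1,i=19
  [28] ###.. => #  t=2,i=17
  [27] ##.## => .  t=3,i=1
  [26] ##.#. => #  t=0,i=18
  [25] ##..# => .  t=2,i=13
  [24] ##... => .  t=3,i=11
  [23] #.### => .  t=3,i=2
  [22] #.##. => .  t=2,i=11
  [21] #.#.# => .  t=0,i=11
  [20] #.#.. => #  t=0,i=5
  [19] #..## => #  t=0,i=15
  [18] #..#. => #  t=2,i=19
  [17] #...# => #  t=0,i=1
  [16] #.... => #  t=2,i=2
  [15] .#### => .  t=1,i=14
  [14] .###. => #  t=2,i=16
  [13] .##.# => #  t=0,i=17
  [12] .##.. => .  t=2,i=12
  [11] .#.## => #  t=2,i=10
  [10] .#.#. => .  t=0,i=4
  [9] .#..# => #  t=0,i=14
  [8] .#... => .  t=0,i=0
  [7] ..### => .  t=1,i=13
  [6] ..##. => #  t=0,i=16
  [5] ..#.# => #  t=0,i=3
  [4] ..#.. => #  t=2,i=0
  [3] ...## => #  t=1,i=12
  [2] ...#. => .  t=0,i=2
  [1] ....# => .  t=2,i=7
  [0] ..... => #  t=2,i=3
  bits 10010100000111110110101001111001 = 2485086841

2485086841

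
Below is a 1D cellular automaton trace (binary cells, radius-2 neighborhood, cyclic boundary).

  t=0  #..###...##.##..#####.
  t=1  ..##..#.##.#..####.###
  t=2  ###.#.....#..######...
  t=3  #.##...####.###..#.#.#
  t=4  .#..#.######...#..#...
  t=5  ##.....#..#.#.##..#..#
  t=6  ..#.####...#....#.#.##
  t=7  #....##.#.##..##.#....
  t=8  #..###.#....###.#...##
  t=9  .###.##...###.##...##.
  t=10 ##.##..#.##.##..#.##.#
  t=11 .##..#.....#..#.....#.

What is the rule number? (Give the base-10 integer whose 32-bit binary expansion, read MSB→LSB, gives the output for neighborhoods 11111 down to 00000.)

1862829279

  ##### -> .   bit 31 = 0  t=0,i=18
  ####. -> #   bit 30 = 1  t=0,i=19
  ###.# -> #   bit 29 = 1  t=0,i=20
  ###.. -> .   bit 28 = 0  t=0,i=5
  ##.## -> #   bit 27 = 1  t=0,i=11
  ##.#. -> #   bit 26 = 1  t=0,i=21
  ##..# -> #   bit 25 = 1  t=0,i=14
  ##... -> #   bit 24 = 1  t=0,i=6
  #.### -> .   bit 23 = 0  t=1,i=19
  #.##. -> .   bit 22 = 0  t=0,i=12
  #.#.# -> .   bit 21 = 0  t=3,i=19
  #.#.. -> .   bit 20 = 0  t=0,i=0
  #..## -> #   bit 19 = 1  t=0,i=2
  #..#. -> .   bit 18 = 0  t=1,i=5
  #...# -> .   bit 17 = 0  t=0,i=7
  #.... -> .   bit 16 = 0  t=2,i=6
  .#### -> #   bit 15 = 1  t=0,i=17
  .###. -> .   bit 14 = 0  t=0,i=4
  .##.# -> .   bit 13 = 0  t=0,i=10
  .##.. -> .   bit 12 = 0  t=0,i=13
  .#.## -> .   bit 11 = 0  t=1,i=7
  .#.#. -> #   bit 10 = 1  t=3,i=18
  .#..# -> .   bit 9 = 0  t=0,i=1
  .#... -> .   bit 8 = 0  t=2,i=5
  ..### -> #   bit 7 = 1  t=0,i=3
  ..##. -> #   bit 6 = 1  t=0,i=9
  ..#.# -> .   bit 5 = 0  t=1,i=6
  ..#.. -> #   bit 4 = 1  t=2,i=10
  ...## -> #   bit 3 = 1  t=0,i=8
  ...#. -> #   bit 2 = 1  t=2,i=9
  ....# -> #   bit 1 = 1  t=2,i=8
  ..... -> #   bit 0 = 1  t=2,i=7
  bits 01101111000010001000010011011111 = 1862829279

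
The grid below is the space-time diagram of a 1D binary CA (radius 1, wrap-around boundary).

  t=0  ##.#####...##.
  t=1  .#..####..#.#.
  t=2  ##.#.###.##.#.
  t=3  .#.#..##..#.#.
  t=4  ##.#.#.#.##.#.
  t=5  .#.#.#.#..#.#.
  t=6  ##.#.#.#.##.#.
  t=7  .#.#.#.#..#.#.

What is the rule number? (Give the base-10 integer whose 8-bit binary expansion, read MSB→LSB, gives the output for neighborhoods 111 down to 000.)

  [7] ### => #  t=0,i=4
  [6] ##. => #  t=0,i=1
  [5] #.# => .  t=0,i=2
  [4] #.. => .  t=0,i=8
  [3] .## => .  t=0,i=0
  [2] .#. => #  t=1,i=1
  [1] ..# => #  t=0,i=10
  [0] ... => .  t=0,i=9
  bits 11000110 = 198

198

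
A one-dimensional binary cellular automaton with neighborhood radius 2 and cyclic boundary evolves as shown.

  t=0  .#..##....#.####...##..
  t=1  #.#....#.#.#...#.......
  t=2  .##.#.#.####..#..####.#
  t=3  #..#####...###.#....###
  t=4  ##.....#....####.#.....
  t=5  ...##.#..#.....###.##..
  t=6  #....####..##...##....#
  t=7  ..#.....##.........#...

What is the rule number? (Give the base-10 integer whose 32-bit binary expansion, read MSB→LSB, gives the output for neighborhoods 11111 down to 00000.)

  #####|.  b31=0 t=3,i=5
  ####.|.  b30=0 t=0,i=14
  ###.#|#  b29=1 t=2,i=20
  ###..|#  b28=1 t=0,i=15
  ##.##|.  b27=0 t=5,i=18
  ##.#.|#  b26=1 t=2,i=3
  ##..#|#  b25=1 t=2,i=12
  ##...|.  b24=0 t=0,i=6
  #.###|.  b23=0 t=0,i=12
  #.##.|.  b22=0 t=2,i=1
  #.#.#|#  b21=1 t=1,i=9
  #.#..|#  b20=1 t=1,i=2
  #..##|.  b19=0 t=0,i=3
  #..#.|#  b18=1 t=2,i=13
  #...#|.  b17=0 t=0,i=17
  #....|#  b16=1 t=0,i=7
  .####|.  b15=0 t=0,i=13
  .###.|#  b14=1 t=3,i=12
  .##.#|.  b13=0 t=2,i=2
  .##..|.  b12=0 t=0,i=5
  .#.##|#  b11=1 t=0,i=11
  .#.#.|#  b10=1 t=1,i=1
  .#..#|#  b9=1 t=0,i=2
  .#...|.  b8=0 t=1,i=3
  ..###|.  b7=0 t=2,i=17
  ..##.|.  b6=0 t=0,i=4
  ..#.#|.  b5=0 t=0,i=10
  ..#..|.  b4=0 t=0,i=1
  ...##|.  b3=0 t=0,i=18
  ...#.|#  b2=1 t=0,i=0
  ....#|.  b1=0 t=0,i=8
  .....|#  b0=1 t=1,i=18
  bits 00110110001101010100111000000101 = 909463045

909463045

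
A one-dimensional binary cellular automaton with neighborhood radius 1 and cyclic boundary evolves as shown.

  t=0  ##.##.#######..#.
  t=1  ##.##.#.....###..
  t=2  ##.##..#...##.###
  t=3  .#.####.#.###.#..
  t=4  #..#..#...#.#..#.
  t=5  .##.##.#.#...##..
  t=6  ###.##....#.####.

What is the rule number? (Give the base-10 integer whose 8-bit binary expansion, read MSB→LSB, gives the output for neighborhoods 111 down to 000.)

  nb ###: next=.  (t=0,i=7, bit7=0)
  nb ##.: next=#  (t=0,i=1, bit6=1)
  nb #.#: next=.  (t=0,i=2, bit5=0)
  nb #..: next=#  (t=0,i=13, bit4=1)
  nb .##: next=#  (t=0,i=0, bit3=1)
  nb .#.: next=.  (t=0,i=15, bit2=0)
  nb ..#: next=#  (t=0,i=14, bit1=1)
  nb ...: next=.  (t=1,i=8, bit0=0)
  bits 01011010 = 90

90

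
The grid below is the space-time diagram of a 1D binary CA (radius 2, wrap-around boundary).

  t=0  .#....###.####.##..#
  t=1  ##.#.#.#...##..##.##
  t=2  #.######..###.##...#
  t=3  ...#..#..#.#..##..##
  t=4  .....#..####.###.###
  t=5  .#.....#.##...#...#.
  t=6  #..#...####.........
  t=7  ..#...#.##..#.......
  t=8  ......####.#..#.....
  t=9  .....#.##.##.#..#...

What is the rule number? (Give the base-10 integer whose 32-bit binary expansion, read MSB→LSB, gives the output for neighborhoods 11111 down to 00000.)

1149099112

  [31] ##### => .  t=2,i=4
  [30] ####. => #  t=0,i=12
  [29] ###.# => .  t=0,i=8
  [28] ###.. => .  t=2,i=7
  [27] ##.## => .  t=0,i=9
  [26] ##.#. => #  t=1,i=2
  [25] ##..# => .  t=0,i=17
  [24] ##... => .  t=2,i=16
  [23] #.### => .  t=0,i=10
  [22] #.##. => #  t=0,i=15
  [21] #.#.# => #  t=1,i=3
  [20] #.#.. => #  t=0,i=1
  [19] #..## => #  t=1,i=14
  [18] #..#. => #  t=0,i=18
  [17] #...# => .  t=1,i=9
  [16] #.... => #  t=0,i=3
  [15] .#### => #  t=0,i=11
  [14] .###. => #  t=0,i=7
  [13] .##.# => .  t=1,i=16
  [12] .##.. => #  t=0,i=16
  [11] .#.## => #  t=5,i=8
  [10] .#.#. => #  t=0,i=0
  [9] .#..# => .  t=3,i=4
  [8] .#... => .  t=0,i=2
  [7] ..### => .  t=0,i=6
  [6] ..##. => #  t=1,i=11
  [5] ..#.# => #  t=0,i=19
  [4] ..#.. => .  t=3,i=3
  [3] ...## => #  t=0,i=5
  [2] ...#. => .  t=3,i=2
  [1] ....# => .  t=0,i=4
  [0] ..... => .  t=4,i=2
  bits 01000100011111011101110001101000 = 1149099112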